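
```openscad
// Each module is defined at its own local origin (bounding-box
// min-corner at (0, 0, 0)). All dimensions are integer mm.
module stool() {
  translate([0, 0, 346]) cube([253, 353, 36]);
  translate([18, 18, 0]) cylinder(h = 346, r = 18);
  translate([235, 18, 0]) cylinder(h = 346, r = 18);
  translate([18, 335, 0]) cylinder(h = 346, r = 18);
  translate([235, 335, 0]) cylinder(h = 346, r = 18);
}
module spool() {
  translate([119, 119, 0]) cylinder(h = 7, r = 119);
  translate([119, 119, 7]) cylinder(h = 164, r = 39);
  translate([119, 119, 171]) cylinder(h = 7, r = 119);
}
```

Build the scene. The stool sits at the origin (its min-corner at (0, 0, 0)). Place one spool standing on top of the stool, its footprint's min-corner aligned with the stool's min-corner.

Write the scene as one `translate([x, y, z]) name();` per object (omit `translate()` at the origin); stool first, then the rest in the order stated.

stool();
translate([0, 0, 382]) spool();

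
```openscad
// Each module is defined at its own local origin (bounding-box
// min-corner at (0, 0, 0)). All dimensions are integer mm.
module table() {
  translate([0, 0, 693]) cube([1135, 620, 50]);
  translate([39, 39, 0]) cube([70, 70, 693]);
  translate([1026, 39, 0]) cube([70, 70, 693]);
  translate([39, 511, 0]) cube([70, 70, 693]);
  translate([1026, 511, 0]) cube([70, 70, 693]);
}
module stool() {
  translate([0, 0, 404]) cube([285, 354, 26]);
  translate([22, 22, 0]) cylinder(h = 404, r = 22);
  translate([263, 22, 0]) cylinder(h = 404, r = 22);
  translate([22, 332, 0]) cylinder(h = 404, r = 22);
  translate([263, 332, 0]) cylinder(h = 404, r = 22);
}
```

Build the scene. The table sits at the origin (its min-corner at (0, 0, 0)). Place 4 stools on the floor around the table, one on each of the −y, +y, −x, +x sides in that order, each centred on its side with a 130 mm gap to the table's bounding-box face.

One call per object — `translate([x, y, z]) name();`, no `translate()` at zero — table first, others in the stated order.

table();
translate([425, -484, 0]) stool();
translate([425, 750, 0]) stool();
translate([-415, 133, 0]) stool();
translate([1265, 133, 0]) stool();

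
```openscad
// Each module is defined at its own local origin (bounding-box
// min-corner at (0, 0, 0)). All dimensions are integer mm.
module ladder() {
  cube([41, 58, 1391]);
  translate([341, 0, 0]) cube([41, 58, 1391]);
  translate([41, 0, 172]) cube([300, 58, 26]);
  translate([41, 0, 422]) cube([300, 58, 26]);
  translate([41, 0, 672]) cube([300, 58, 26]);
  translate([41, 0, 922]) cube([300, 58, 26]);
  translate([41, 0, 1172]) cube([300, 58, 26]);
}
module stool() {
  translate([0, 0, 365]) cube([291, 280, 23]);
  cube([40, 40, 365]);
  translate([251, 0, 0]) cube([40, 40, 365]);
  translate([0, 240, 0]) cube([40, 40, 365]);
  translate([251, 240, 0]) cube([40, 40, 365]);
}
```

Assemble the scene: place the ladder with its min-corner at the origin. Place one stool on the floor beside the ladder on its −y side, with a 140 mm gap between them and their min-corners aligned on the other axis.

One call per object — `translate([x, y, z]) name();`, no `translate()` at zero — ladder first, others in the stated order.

ladder();
translate([0, -420, 0]) stool();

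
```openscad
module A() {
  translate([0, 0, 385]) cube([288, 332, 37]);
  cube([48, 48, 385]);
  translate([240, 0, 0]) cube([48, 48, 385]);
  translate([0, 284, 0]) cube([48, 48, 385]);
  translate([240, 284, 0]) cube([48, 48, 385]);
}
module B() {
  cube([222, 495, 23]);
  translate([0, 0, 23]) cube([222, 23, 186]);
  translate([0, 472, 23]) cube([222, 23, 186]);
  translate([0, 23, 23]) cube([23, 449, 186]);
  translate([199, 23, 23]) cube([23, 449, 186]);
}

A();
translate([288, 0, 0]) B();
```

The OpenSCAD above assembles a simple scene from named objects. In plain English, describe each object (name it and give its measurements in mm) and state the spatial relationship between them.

A is a simple wooden stool: a rectangular seat 288 mm (x) by 332 mm (y), 37 mm thick, top face at z = 422 mm, on four square legs, each 48×48 mm in cross-section. The legs rest on z = 0, each flush with a corner of the seat.

B is an open-topped rectangular box: outside dimensions 222×495×209 mm, with a uniform wall and base thickness of 23 mm. The base is a full 222×495 slab on the floor; four walls sit on top of the base. The front and back walls (the −y and +y sides) span the full width; the two side walls fit between them.

The open box is against the stool's +x side, with their −y faces flush.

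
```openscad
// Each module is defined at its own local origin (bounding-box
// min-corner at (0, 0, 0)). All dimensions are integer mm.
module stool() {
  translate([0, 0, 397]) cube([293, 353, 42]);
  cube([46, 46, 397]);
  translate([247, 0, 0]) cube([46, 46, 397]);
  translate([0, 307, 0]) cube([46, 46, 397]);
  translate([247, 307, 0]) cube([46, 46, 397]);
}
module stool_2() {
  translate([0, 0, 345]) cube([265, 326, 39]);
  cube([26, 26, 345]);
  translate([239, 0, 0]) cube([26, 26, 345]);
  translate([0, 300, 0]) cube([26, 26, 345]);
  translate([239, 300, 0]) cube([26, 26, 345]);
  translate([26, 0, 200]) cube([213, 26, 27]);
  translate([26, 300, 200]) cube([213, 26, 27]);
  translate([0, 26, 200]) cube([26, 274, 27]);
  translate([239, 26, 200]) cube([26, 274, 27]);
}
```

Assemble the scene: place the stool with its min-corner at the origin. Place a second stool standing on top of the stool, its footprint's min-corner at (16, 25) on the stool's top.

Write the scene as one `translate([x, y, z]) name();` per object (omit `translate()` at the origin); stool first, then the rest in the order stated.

stool();
translate([16, 25, 439]) stool_2();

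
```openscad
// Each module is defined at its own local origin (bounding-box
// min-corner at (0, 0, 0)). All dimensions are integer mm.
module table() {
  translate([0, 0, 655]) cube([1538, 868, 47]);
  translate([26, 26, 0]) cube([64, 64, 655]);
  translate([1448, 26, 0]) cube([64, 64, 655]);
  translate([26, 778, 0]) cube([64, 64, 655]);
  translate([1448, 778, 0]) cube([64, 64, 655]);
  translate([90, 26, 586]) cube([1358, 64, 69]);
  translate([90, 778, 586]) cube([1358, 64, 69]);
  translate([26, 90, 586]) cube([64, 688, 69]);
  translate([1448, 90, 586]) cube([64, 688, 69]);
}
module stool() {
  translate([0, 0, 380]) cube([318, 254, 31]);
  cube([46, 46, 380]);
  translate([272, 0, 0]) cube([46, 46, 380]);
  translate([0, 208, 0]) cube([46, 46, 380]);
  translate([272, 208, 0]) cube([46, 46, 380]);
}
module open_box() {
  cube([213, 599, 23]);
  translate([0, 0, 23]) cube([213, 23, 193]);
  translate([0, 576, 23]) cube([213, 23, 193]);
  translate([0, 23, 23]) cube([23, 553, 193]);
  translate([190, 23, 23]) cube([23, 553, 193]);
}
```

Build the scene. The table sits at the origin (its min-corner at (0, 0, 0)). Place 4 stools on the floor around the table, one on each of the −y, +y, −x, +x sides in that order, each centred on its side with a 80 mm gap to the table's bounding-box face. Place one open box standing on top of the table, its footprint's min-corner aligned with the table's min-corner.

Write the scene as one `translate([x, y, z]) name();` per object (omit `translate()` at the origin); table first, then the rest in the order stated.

table();
translate([610, -334, 0]) stool();
translate([610, 948, 0]) stool();
translate([-398, 307, 0]) stool();
translate([1618, 307, 0]) stool();
translate([0, 0, 702]) open_box();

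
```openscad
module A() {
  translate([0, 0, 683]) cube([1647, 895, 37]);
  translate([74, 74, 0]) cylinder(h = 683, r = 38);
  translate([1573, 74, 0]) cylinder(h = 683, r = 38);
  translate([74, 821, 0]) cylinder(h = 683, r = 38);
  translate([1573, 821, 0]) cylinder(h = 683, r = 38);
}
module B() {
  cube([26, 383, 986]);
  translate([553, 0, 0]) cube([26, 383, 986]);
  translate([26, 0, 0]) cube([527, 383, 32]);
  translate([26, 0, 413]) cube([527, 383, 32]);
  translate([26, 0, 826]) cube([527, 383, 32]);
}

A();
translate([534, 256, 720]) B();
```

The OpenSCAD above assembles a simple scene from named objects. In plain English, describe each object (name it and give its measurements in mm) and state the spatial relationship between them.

A is a table with a 1647×895 mm rectangular top, 37 mm thick, top surface at z = 720 mm, supported by four round legs of 76 mm diameter, each leg's bounding box inset 36 mm from the nearest pair of top edges, running from the floor.

B is an open bookshelf. Two side panels, each 26 mm thick, 383 mm deep and 986 mm tall, stand 579 mm apart (outside-to-outside). Between them sit 3 shelves, each 32 mm thick and 383 mm deep, spanning the full gap between the sides. The bottom shelf rests on the floor (its underside at z = 0) and the clear gap between one shelf's top and the next shelf's underside is 381 mm.

The bookshelf is on top of the table, centred.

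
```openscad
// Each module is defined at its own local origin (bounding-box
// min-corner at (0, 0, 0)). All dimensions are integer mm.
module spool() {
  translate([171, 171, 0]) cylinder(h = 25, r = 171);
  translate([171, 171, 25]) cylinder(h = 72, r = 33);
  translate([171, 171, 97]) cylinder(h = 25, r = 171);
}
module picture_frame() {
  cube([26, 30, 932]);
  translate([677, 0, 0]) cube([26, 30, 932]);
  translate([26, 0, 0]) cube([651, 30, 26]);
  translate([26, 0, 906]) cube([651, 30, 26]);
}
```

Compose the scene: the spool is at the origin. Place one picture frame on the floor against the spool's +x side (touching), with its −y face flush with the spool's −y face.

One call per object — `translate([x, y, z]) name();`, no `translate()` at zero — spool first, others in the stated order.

spool();
translate([342, 0, 0]) picture_frame();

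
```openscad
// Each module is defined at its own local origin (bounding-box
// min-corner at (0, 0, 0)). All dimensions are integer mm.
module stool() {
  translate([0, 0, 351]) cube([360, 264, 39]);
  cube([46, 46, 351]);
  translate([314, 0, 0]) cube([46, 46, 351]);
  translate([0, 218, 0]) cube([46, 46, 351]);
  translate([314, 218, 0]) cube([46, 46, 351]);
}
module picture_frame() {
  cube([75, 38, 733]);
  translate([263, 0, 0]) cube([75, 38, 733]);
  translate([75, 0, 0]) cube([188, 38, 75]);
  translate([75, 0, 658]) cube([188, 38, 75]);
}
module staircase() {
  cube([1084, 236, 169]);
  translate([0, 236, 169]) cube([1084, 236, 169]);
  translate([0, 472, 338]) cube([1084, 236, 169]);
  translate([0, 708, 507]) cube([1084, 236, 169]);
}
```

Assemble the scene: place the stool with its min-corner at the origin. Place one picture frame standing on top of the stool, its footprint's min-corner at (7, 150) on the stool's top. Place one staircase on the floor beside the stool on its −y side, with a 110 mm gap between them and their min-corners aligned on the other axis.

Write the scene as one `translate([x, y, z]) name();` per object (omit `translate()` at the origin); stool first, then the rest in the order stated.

stool();
translate([7, 150, 390]) picture_frame();
translate([0, -1054, 0]) staircase();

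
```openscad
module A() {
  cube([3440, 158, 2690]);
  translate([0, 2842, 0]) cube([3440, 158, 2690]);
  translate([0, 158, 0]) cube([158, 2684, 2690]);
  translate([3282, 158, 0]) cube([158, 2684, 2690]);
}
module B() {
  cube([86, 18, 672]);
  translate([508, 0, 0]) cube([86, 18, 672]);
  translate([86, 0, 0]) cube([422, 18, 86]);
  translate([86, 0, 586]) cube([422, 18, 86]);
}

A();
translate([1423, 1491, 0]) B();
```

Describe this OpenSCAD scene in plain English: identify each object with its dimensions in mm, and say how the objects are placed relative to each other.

A is a box-shaped house frame (walls only): outside footprint 3440×3000 mm, wall height 2690 mm, wall thickness 158 mm. The two y-facing walls run the full x-width; the two x-facing walls fit between the inner faces of the y-facing walls.

B is a rectangular picture frame lying in the x–z plane (depth along y). The opening is 422 mm wide (x) by 500 mm tall (z), surrounded by a border 86 mm wide on all four sides. The frame is 18 mm deep and is made of two full-height vertical stiles with two horizontal rails fitted between them.

The picture frame sits inside the house frame, centred.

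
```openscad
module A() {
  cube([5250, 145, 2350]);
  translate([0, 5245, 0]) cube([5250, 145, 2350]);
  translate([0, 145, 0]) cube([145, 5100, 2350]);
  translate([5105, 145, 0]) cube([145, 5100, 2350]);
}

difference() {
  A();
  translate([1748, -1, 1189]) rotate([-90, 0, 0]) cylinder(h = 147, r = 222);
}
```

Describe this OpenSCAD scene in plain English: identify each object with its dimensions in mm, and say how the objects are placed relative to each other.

A is the wall frame of a small rectangular building: four walls, each 2350 mm tall and 145 mm thick, enclosing a footprint 5250 mm (x) by 5390 mm (y) outside-to-outside, with no floor or roof. The front and back walls (the −y and +y sides) span the full width; the two side walls fit between them.

The house frame has a circular hole of radius 222 mm through its front wall, centred at (x = 1748, z = 1189).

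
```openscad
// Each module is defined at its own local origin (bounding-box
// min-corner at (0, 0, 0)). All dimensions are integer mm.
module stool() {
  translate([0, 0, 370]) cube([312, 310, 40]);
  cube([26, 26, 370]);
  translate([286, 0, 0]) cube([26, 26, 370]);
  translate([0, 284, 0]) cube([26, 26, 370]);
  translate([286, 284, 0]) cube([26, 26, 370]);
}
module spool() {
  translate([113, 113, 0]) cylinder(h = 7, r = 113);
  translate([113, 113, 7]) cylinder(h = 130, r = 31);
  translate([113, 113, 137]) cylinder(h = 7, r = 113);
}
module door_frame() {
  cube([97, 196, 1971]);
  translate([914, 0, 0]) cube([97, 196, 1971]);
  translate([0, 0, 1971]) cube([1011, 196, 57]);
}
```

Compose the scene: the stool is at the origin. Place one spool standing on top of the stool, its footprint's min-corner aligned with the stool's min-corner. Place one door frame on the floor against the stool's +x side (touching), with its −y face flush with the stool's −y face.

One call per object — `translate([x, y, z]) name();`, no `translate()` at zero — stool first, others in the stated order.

stool();
translate([0, 0, 410]) spool();
translate([312, 0, 0]) door_frame();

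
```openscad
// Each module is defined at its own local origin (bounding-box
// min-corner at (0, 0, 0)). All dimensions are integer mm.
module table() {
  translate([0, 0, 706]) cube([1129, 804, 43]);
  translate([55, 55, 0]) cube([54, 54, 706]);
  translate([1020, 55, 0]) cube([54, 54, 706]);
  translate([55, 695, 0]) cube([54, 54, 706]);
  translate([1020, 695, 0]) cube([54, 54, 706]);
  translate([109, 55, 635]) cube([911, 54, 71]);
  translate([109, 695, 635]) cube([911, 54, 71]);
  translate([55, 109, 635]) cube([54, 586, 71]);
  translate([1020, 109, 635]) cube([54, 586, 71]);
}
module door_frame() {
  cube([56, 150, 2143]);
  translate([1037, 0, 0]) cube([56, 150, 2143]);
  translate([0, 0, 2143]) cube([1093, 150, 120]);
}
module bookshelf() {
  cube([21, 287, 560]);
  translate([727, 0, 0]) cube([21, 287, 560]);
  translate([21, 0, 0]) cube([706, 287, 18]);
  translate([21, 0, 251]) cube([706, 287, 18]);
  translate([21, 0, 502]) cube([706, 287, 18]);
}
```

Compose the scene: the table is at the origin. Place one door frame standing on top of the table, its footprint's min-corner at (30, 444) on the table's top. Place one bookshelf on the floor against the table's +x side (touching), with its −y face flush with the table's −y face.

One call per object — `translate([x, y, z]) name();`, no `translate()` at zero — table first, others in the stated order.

table();
translate([30, 444, 749]) door_frame();
translate([1129, 0, 0]) bookshelf();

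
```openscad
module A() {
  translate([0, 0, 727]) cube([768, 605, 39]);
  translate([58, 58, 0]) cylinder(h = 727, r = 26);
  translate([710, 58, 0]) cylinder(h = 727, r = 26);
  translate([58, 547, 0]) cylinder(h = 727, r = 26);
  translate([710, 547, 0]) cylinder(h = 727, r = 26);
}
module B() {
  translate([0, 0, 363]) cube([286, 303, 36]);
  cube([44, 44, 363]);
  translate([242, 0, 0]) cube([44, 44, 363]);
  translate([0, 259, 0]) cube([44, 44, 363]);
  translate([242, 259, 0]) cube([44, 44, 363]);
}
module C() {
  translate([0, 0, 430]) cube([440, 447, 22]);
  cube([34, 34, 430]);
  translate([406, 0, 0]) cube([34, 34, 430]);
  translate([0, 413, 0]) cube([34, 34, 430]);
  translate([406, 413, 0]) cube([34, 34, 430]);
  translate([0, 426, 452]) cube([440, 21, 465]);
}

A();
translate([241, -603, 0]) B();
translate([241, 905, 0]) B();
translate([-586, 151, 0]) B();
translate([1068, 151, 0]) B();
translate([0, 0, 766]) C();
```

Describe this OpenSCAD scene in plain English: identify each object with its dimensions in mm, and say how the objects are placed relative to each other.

A is a table with a 768×605 mm rectangular top, 39 mm thick, top surface at z = 766 mm, supported by four round legs of 52 mm diameter, each leg's bounding box inset 32 mm from the nearest pair of top edges, running from the floor.

B is a four-legged stool. The seat is 286×303 mm, 36 mm thick, top at z = 399 mm. It stands on four square legs, each 44×44 mm in cross-section, from z = 0 to the seat underside, each flush with a corner of the seat.

C is a chair: 440×447 mm seat, 22 mm thick, top at z = 452 mm, on four 34 mm square corner legs flush with the seat edges. A 21 mm thick backrest slab spans the full seat width, extending 465 mm above the seat top, its back face flush with the seat's +y edge.

Four stools sit around the table at the −y, +y, −x, +x sides. The chair is on top of the table.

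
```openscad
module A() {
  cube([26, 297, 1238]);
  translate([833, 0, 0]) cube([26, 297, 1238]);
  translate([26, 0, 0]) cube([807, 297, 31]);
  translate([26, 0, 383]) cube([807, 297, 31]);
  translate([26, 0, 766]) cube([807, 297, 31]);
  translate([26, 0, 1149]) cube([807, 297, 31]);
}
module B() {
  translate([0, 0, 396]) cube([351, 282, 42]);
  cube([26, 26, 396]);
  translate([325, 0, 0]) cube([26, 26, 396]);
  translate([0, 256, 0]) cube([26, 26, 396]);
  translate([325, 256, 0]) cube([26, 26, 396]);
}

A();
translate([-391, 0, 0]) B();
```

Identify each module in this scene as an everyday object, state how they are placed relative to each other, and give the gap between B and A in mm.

A is a bookshelf. B is a stool. The stool is on the floor beside the bookshelf on its −x side. The gap between the stool and the bookshelf is 40 mm.

The stool's nearest face is 40 mm from the bookshelf's −x face.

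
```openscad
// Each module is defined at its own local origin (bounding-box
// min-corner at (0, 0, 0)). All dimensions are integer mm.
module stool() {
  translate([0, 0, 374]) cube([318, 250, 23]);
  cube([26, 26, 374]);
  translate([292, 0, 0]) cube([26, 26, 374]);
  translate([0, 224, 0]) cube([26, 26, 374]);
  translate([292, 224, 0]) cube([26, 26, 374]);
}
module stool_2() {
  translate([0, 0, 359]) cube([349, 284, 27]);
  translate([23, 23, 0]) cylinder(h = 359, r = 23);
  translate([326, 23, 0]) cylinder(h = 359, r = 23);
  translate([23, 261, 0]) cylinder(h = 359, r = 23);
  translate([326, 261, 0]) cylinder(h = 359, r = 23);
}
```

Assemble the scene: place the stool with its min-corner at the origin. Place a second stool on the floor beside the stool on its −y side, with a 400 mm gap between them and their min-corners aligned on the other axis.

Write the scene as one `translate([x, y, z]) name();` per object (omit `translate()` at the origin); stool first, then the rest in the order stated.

stool();
translate([0, -684, 0]) stool_2();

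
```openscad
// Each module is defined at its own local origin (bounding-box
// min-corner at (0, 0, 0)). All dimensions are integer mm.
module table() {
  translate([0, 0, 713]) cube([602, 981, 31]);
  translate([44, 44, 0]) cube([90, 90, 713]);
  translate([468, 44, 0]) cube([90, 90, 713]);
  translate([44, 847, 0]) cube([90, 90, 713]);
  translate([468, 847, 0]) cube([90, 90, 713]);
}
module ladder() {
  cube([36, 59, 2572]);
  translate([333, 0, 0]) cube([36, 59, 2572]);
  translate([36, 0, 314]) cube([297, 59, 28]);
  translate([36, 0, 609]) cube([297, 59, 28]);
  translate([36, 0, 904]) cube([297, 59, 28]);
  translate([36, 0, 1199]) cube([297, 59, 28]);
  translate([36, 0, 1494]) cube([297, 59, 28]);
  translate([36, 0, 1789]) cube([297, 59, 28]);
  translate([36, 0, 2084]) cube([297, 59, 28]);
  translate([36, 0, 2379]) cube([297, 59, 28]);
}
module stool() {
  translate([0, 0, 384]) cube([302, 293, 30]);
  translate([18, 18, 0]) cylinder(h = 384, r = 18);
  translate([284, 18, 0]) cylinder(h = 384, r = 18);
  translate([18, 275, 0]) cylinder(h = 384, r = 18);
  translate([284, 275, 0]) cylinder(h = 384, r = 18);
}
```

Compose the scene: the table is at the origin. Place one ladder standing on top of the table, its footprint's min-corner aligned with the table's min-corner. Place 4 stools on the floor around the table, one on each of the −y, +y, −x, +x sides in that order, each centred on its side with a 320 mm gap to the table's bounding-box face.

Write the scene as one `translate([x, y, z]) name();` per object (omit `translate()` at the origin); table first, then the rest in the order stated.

table();
translate([0, 0, 744]) ladder();
translate([150, -613, 0]) stool();
translate([150, 1301, 0]) stool();
translate([-622, 344, 0]) stool();
translate([922, 344, 0]) stool();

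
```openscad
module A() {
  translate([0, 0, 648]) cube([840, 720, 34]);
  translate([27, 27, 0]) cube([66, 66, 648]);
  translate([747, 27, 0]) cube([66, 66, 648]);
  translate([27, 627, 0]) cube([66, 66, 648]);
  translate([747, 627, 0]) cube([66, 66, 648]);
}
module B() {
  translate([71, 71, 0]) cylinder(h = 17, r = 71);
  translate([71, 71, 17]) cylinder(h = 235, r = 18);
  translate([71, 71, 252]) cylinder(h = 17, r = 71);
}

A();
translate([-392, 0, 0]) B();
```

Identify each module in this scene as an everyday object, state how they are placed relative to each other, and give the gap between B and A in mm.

The spool's nearest face is 250 mm from the table's −x face.

A is a table. B is a spool. The spool is on the floor beside the table on its −x side. The gap between the spool and the table is 250 mm.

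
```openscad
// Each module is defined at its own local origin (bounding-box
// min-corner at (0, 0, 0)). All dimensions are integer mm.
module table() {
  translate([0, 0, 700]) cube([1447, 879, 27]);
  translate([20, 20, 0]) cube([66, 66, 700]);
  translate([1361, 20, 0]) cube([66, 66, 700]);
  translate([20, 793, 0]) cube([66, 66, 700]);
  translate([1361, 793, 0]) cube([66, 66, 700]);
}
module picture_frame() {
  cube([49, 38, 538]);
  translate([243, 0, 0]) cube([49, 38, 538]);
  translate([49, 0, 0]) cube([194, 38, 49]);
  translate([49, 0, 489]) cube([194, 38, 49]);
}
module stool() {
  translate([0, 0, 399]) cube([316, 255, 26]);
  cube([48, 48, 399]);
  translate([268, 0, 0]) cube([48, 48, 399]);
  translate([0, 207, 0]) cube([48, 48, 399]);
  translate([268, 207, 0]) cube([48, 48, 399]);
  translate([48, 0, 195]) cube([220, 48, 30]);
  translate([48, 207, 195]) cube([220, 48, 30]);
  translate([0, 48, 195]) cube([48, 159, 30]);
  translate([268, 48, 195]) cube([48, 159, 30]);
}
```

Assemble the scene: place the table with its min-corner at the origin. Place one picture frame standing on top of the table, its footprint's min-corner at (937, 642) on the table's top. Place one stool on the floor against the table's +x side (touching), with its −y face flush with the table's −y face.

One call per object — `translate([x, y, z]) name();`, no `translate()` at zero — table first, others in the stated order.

table();
translate([937, 642, 727]) picture_frame();
translate([1447, 0, 0]) stool();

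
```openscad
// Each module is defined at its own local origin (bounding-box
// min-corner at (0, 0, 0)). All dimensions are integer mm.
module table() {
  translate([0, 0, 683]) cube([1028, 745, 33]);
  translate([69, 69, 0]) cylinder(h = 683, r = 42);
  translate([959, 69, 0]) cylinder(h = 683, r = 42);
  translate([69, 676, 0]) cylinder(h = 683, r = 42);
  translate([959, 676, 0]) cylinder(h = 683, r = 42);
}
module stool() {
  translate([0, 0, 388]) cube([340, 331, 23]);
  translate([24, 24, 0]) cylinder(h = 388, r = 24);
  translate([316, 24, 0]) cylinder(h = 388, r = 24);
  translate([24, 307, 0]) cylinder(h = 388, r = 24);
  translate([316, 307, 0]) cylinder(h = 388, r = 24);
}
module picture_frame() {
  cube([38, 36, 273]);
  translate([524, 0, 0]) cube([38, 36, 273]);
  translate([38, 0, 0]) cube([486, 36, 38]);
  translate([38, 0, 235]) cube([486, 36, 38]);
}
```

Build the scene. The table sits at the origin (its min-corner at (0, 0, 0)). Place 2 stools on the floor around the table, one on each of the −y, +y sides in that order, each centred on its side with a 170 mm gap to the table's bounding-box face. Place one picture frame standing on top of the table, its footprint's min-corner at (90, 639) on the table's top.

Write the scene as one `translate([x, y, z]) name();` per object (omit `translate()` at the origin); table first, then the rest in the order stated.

table();
translate([344, -501, 0]) stool();
translate([344, 915, 0]) stool();
translate([90, 639, 716]) picture_frame();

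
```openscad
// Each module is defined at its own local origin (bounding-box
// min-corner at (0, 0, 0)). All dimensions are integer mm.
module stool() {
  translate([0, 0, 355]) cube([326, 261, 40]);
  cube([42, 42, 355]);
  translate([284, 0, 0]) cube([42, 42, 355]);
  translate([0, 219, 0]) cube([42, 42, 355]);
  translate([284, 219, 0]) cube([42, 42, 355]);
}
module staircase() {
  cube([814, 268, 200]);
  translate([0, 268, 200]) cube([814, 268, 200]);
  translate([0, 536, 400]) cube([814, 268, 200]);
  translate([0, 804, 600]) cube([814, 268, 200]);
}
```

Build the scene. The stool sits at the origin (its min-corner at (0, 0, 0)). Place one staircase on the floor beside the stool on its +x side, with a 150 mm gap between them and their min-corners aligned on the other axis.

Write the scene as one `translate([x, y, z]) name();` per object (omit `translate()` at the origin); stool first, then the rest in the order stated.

stool();
translate([476, 0, 0]) staircase();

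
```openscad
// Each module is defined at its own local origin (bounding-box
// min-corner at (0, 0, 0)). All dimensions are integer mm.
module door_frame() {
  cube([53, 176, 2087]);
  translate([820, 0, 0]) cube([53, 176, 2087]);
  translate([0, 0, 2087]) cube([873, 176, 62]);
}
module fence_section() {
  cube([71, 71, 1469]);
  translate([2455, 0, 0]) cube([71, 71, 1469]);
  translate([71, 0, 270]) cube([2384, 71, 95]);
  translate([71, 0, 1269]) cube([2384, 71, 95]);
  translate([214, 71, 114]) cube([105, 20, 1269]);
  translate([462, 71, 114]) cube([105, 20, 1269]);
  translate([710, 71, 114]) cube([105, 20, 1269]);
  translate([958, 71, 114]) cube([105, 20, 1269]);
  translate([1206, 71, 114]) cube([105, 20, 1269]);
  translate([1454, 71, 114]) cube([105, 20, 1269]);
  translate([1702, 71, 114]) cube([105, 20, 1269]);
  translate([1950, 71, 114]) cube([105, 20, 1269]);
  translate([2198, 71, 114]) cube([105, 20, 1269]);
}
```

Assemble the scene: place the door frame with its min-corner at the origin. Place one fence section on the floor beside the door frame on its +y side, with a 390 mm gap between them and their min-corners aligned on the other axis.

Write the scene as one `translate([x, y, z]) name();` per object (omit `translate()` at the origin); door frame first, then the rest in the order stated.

door_frame();
translate([0, 566, 0]) fence_section();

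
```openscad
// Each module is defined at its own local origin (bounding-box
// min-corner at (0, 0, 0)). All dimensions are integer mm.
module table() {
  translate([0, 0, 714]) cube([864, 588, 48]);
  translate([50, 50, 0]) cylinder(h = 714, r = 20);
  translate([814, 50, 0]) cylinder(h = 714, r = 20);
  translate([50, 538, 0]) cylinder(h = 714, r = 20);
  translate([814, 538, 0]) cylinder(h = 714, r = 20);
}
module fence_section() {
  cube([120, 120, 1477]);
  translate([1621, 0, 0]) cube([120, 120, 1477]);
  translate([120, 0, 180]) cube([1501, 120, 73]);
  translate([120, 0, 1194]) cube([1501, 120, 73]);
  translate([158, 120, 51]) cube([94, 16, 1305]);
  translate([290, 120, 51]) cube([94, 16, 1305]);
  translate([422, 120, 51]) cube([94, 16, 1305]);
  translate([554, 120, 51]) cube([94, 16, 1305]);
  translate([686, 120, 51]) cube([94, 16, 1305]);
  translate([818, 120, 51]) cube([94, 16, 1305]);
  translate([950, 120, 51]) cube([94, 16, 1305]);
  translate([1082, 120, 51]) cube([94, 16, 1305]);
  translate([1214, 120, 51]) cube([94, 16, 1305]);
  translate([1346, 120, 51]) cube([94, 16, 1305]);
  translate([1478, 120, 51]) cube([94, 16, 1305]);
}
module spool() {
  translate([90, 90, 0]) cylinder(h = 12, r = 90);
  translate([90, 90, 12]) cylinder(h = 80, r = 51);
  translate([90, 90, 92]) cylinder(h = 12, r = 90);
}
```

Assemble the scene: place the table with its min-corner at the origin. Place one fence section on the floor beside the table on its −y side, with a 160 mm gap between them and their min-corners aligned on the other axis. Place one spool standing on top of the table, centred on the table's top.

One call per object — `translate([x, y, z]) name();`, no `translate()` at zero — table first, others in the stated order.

table();
translate([0, -296, 0]) fence_section();
translate([342, 204, 762]) spool();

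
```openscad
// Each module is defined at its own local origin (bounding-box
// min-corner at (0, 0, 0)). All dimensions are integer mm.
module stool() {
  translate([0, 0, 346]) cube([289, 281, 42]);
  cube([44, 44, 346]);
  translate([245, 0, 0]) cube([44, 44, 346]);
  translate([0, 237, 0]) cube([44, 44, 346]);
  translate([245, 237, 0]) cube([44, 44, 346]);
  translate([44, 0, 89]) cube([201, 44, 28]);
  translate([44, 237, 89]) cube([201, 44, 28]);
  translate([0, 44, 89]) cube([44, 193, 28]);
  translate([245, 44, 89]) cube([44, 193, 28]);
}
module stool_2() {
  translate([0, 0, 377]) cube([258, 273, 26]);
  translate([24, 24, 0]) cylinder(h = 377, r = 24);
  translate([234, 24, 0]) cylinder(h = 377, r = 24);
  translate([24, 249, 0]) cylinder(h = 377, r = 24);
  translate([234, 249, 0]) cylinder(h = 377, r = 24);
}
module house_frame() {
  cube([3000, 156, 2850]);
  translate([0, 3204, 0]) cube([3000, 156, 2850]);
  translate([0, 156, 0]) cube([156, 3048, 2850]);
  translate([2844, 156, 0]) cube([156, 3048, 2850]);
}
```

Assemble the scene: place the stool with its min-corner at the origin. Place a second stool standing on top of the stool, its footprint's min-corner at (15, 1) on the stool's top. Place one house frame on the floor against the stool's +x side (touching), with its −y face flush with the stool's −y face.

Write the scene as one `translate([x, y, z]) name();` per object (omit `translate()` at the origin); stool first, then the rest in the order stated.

stool();
translate([15, 1, 388]) stool_2();
translate([289, 0, 0]) house_frame();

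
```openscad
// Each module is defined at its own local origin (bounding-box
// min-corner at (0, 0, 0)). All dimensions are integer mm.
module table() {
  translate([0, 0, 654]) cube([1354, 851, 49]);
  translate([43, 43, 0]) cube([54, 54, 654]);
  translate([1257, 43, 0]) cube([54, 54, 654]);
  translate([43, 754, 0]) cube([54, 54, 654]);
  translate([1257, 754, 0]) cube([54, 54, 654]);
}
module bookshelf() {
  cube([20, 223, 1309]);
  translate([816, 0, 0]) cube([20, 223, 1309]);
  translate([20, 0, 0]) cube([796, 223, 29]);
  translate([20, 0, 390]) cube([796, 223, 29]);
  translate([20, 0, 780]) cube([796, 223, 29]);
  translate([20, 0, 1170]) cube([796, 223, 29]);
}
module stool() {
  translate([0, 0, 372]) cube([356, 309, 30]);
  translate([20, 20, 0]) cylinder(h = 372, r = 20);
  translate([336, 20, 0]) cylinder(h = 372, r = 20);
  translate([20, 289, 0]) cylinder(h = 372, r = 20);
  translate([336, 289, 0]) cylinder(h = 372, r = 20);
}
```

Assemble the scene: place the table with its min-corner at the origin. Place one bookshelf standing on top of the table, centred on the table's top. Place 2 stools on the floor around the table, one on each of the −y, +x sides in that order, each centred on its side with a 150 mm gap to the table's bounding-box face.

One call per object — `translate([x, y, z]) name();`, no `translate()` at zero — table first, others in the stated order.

table();
translate([259, 314, 703]) bookshelf();
translate([499, -459, 0]) stool();
translate([1504, 271, 0]) stool();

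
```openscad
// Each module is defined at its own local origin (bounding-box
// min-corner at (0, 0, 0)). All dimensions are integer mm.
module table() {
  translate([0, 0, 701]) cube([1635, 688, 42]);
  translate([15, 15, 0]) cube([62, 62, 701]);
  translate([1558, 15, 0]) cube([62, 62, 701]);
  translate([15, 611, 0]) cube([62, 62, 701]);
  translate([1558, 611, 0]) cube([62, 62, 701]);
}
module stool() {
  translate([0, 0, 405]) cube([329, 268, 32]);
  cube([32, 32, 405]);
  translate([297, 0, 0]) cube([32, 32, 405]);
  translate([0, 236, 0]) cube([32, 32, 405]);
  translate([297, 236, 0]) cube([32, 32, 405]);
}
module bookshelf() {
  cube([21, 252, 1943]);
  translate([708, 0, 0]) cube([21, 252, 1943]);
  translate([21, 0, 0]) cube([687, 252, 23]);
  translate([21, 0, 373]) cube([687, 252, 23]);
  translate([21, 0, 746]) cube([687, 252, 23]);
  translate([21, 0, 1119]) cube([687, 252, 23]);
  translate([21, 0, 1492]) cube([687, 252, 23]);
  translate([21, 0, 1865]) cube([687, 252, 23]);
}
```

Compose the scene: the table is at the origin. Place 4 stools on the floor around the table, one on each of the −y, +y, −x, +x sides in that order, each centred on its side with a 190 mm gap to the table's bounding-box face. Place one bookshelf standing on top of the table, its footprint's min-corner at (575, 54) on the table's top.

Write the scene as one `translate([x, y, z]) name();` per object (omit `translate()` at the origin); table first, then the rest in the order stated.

table();
translate([653, -458, 0]) stool();
translate([653, 878, 0]) stool();
translate([-519, 210, 0]) stool();
translate([1825, 210, 0]) stool();
translate([575, 54, 743]) bookshelf();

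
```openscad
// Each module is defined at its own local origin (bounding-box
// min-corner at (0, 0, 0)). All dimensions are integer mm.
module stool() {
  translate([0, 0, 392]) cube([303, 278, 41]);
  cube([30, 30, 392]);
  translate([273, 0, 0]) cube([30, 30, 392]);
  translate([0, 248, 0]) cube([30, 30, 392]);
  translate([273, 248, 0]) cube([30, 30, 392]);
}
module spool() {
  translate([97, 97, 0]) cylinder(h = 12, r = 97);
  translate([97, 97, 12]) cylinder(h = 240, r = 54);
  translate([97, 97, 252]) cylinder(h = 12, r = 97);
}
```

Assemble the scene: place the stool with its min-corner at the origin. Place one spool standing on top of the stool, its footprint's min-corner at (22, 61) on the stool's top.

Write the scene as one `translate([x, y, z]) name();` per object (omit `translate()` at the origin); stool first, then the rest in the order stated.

stool();
translate([22, 61, 433]) spool();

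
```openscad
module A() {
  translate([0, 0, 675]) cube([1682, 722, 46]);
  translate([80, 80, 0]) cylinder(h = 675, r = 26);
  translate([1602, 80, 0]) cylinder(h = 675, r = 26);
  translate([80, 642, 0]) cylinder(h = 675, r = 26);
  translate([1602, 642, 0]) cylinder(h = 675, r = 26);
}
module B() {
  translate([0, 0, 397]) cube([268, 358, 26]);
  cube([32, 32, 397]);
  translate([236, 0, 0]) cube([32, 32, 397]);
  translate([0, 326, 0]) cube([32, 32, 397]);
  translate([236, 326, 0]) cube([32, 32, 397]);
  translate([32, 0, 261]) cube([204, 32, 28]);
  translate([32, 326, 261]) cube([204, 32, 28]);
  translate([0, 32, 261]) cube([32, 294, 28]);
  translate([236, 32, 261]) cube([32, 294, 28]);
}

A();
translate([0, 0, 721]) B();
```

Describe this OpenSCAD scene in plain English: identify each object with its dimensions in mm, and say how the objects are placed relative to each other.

A is a table: top 1682 mm (x) × 722 mm (y), 46 mm thick, upper face at z = 721 mm, on four round legs of 52 mm diameter, each leg's bounding box inset 54 mm from the nearest pair of top edges, running from z = 0 to the bottom of the top.

B is a simple wooden stool: a rectangular seat 268 mm (x) by 358 mm (y), 26 mm thick, top face at z = 423 mm, on four square legs, each 32×32 mm in cross-section. The legs rest on z = 0, each flush with a corner of the seat. Four stretchers, 32 mm wide and 28 mm tall, connect adjacent legs with their undersides at z = 261 mm, each running between the inner faces of the legs it joins and aligned with the legs' outer faces on the other axis.

The stool is on top of the table.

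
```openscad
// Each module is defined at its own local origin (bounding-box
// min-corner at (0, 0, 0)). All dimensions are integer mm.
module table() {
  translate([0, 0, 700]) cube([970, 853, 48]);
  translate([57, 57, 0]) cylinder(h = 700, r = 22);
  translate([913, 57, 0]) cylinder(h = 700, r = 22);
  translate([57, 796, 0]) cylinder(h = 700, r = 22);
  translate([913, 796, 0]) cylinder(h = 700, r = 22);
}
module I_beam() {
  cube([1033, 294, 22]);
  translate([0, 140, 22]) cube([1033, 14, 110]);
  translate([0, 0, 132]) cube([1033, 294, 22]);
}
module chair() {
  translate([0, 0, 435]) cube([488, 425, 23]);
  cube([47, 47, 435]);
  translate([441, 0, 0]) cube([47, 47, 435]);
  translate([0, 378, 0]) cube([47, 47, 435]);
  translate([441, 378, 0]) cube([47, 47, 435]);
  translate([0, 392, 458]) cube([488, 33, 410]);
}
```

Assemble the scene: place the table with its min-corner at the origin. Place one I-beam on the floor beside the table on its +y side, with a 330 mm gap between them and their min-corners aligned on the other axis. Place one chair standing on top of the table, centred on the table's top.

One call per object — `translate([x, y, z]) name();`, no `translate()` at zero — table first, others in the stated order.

table();
translate([0, 1183, 0]) I_beam();
translate([241, 214, 748]) chair();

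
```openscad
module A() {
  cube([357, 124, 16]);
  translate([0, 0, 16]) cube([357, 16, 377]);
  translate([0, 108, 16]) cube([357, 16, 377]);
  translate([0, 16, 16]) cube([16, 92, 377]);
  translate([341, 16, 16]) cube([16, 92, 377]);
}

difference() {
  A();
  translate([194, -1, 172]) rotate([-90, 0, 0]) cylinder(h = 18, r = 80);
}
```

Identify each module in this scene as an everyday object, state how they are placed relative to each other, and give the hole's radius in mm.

A is an open box. The open box has a circular hole through its front wall. The hole's radius is 80 mm.

The subtracted cylinder has r = 80 mm.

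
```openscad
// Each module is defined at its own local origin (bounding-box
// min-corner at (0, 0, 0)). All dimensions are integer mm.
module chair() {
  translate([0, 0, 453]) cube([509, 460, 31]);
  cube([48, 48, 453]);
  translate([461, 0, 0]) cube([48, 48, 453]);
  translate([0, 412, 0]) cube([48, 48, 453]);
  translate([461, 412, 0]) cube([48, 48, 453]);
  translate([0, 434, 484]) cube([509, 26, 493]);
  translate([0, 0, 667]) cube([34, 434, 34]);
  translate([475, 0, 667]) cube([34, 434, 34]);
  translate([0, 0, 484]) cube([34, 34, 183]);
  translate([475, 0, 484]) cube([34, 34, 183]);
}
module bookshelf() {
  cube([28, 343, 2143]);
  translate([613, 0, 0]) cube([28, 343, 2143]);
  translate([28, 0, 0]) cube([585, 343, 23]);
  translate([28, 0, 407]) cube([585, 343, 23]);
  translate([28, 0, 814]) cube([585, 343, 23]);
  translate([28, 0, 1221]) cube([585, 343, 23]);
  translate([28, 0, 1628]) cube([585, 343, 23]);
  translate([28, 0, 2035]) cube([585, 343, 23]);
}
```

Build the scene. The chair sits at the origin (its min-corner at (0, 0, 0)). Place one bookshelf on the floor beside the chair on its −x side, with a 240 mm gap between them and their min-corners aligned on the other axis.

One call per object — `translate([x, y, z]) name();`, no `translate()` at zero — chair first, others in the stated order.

chair();
translate([-881, 0, 0]) bookshelf();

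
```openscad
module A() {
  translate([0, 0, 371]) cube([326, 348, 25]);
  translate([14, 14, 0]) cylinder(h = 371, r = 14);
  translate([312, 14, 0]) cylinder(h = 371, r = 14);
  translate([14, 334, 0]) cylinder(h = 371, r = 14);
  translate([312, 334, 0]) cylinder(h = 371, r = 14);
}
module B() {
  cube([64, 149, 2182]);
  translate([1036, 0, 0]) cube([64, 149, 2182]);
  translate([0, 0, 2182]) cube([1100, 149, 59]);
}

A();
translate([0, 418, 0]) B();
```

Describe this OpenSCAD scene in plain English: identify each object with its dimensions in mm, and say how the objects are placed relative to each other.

A is a four-legged stool. The seat is 326×348 mm, 25 mm thick, top at z = 396 mm. It stands on four round legs, each 28 mm in diameter, from z = 0 to the seat underside, each leg's axis is inset half a diameter from the nearest pair of seat edges (so the leg's bounding box is flush with the corner).

B is a rectangular door frame: two vertical jambs of 64×149 mm section, 2182 mm tall, with a clear opening 972 mm wide between their inner faces. A header 59 mm tall and 149 mm deep lies on top of the jambs and spans the full outside width.

The door frame is on the floor beside the stool on its +y side.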